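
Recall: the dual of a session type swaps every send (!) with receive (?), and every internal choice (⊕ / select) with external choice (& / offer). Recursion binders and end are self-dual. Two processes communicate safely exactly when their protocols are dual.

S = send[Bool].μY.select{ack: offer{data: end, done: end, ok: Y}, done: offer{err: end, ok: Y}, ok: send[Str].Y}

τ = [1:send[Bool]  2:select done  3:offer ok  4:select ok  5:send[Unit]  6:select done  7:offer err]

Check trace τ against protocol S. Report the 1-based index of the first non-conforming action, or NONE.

step 1: send[Bool]  ok  residual = μY.…
step 2: select done  ok  residual = offer{err: end, ok: μY.…}
step 3: offer ok  ok  residual = μY.…
step 4: select ok  ok  residual = send[Str].μY.…
step 5: got send[Unit], protocol expects send[Str]  ✗

5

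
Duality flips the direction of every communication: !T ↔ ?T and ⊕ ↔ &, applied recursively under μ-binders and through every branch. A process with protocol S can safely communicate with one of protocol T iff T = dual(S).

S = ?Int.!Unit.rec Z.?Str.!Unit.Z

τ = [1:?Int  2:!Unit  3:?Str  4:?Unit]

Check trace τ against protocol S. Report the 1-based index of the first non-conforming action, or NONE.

4

@1 ?Int  ok  cont: !Unit.rec Z.…
@2 !Unit  ok  cont: rec Z.…
@3 ?Str  ok  cont: !Unit.rec Z.…
@4 got ?Unit, protocol expects !Unit  ✗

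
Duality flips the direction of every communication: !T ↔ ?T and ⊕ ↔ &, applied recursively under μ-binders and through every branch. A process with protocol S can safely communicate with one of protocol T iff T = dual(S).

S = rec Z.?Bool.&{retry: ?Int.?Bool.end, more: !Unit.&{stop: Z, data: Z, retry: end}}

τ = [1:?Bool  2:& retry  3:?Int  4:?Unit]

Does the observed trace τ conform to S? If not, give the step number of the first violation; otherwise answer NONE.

4

step 1: ?Bool  ok  residual = &{retry: ?Int.?Bool.end, more: !Unit.&{stop: rec Z.…, data: rec Z.…, retry: end}}
step 2: & retry  ok  residual = ?Int.?Bool.end
step 3: ?Int  ok  residual = ?Bool.end
step 4: got ?Unit, protocol expects ?Bool  ✗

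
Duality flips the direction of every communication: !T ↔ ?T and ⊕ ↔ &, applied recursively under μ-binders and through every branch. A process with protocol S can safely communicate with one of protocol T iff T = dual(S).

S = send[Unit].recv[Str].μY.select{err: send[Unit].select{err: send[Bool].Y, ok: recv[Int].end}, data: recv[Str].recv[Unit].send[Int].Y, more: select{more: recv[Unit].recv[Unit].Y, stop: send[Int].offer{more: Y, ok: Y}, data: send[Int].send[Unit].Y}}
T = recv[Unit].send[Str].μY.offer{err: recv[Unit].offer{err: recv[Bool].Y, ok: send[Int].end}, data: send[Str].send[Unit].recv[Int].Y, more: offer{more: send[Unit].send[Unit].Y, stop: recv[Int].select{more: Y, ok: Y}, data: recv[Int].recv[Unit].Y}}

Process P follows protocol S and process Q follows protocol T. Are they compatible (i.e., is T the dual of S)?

YES

send[Unit] vs recv[Unit]  ✓
  recv[Str] vs send[Str]  ✓
    μY vs μY  ✓ (binder kept)
      select{err,data,more} vs offer{err,data,more}  ✓ same labels
        • err:
          send[Unit] vs recv[Unit]  ✓
            select{err,ok} vs offer{err,ok}  ✓ same labels
              • err:
                send[Bool] vs recv[Bool]  ✓
                  Y vs Y  ✓
              • ok:
                recv[Int] vs send[Int]  ✓
                  end vs end  ✓
        • data:
          recv[Str] vs send[Str]  ✓
            recv[Unit] vs send[Unit]  ✓
              send[Int] vs recv[Int]  ✓
                Y vs Y  ✓
        • more:
          select{more,stop,data} vs offer{more,stop,data}  ✓ same labels
            • more:
              recv[Unit] vs send[Unit]  ✓
                recv[Unit] vs send[Unit]  ✓
                  Y vs Y  ✓
            • stop:
              send[Int] vs recv[Int]  ✓
                offer{more,ok} vs select{more,ok}  ✓ same labels
                  • more:
                    Y vs Y  ✓
                  • ok:
                    Y vs Y  ✓
            • data:
              send[Int] vs recv[Int]  ✓
                send[Unit] vs recv[Unit]  ✓
                  Y vs Y  ✓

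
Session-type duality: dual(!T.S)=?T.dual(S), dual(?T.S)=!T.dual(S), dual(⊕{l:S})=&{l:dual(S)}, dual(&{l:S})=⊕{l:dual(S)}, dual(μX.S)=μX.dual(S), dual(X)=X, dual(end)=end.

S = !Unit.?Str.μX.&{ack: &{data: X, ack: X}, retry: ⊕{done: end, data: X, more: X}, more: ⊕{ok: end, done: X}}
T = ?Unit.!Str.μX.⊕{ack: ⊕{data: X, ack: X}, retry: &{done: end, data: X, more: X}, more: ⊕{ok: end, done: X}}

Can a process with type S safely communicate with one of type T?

!Unit vs ?Unit  match
  ?Str vs !Str  match
    μX vs μX  match (binder kept)
      &{ack,retry,more} vs ⊕{ack,retry,more}  match labels match
        case ack:
          &{data,ack} vs ⊕{data,ack}  match labels match
            case data:
              X vs X  match
            case ack:
              X vs X  match
        case retry:
          ⊕{done,data,more} vs &{done,data,more}  match labels match
            case done:
              end vs end  match
            case data:
              X vs X  match
            case more:
              X vs X  match
        case more:
          ⊕{ok,done} vs ⊕{ok,done}  ✗ choice polarity not flipped — not dual

NO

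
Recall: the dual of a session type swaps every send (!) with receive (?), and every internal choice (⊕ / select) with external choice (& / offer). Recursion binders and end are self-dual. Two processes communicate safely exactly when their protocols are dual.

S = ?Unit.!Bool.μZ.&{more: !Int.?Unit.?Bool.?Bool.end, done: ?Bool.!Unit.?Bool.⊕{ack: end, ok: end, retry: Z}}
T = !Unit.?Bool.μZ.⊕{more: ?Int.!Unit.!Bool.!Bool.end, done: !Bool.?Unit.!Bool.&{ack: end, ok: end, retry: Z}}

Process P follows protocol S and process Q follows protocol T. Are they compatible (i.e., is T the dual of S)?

?Unit vs !Unit  ok
  !Bool vs ?Bool  ok
    μZ vs μZ  ok (rec unchanged)
      &{more,done} vs ⊕{more,done}  ok labels match
        • more:
          !Int vs ?Int  ok
            ?Unit vs !Unit  ok
              ?Bool vs !Bool  ok
                ?Bool vs !Bool  ok
                  end vs end  ok
        • done:
          ?Bool vs !Bool  ok
            !Unit vs ?Unit  ok
              ?Bool vs !Bool  ok
                ⊕{ack,ok,retry} vs &{ack,ok,retry}  ok labels match
                  • ack:
                    end vs end  ok
                  • ok:
                    end vs end  ok
                  • retry:
                    Z vs Z  ok

YES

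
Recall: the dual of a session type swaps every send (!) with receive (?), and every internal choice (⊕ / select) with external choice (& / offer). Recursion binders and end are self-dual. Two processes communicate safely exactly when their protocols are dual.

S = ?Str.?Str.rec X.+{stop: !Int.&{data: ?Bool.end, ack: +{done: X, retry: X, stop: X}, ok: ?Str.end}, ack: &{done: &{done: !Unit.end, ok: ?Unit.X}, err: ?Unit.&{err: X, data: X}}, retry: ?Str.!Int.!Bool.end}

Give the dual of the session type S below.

?Str ↦ !Str
  ?Str ↦ !Str
    rec X ↦ rec X  (μ self-dual)
      +{stop,ack,retry} ↦ &{stop,ack,retry}  (internal→external)
        [stop]
          !Int ↦ ?Int
            &{data,ack,ok} ↦ +{data,ack,ok}  (external→internal)
              [data]
                ?Bool ↦ !Bool
                  end self-dual
              [ack]
                +{done,retry,stop} ↦ &{done,retry,stop}  (internal→external)
                  [done]
                    X self-dual
                  [retry]
                    X self-dual
                  [stop]
                    X self-dual
              [ok]
                ?Str ↦ !Str
                  end self-dual
        [ack]
          &{done,err} ↦ +{done,err}  (external→internal)
            [done]
              &{done,ok} ↦ +{done,ok}  (external→internal)
                [done]
                  !Unit ↦ ?Unit
                    end self-dual
                [ok]
                  ?Unit ↦ !Unit
                    X self-dual
            [err]
              ?Unit ↦ !Unit
                &{err,data} ↦ +{err,data}  (external→internal)
                  [err]
                    X self-dual
                  [data]
                    X self-dual
        [retry]
          ?Str ↦ !Str
            !Int ↦ ?Int
              !Bool ↦ ?Bool
                end self-dual

!Str.!Str.rec X.&{stop: ?Int.+{data: !Bool.end, ack: &{done: X, retry: X, stop: X}, ok: !Str.end}, ack: +{done: +{done: ?Unit.end, ok: !Unit.X}, err: !Unit.+{err: X, data: X}}, retry: !Str.?Int.?Bool.end}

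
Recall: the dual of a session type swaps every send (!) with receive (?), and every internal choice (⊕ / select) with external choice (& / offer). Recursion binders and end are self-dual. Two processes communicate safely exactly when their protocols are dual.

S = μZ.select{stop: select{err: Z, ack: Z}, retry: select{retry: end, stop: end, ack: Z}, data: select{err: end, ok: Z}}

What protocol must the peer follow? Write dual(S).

μZ → μZ  (binder kept)
  select{stop,retry,data} → offer{stop,retry,data}  (⊕→&)
    [stop]
      select{err,ack} → offer{err,ack}  (⊕→&)
        [err]
          Z ↦ Z
        [ack]
          Z ↦ Z
    [retry]
      select{retry,stop,ack} → offer{retry,stop,ack}  (⊕→&)
        [retry]
          end ↦ end
        [stop]
          end ↦ end
        [ack]
          Z ↦ Z
    [data]
      select{err,ok} → offer{err,ok}  (⊕→&)
        [err]
          end ↦ end
        [ok]
          Z ↦ Z

μZ.offer{stop: offer{err: Z, ack: Z}, retry: offer{retry: end, stop: end, ack: Z}, data: offer{err: end, ok: Z}}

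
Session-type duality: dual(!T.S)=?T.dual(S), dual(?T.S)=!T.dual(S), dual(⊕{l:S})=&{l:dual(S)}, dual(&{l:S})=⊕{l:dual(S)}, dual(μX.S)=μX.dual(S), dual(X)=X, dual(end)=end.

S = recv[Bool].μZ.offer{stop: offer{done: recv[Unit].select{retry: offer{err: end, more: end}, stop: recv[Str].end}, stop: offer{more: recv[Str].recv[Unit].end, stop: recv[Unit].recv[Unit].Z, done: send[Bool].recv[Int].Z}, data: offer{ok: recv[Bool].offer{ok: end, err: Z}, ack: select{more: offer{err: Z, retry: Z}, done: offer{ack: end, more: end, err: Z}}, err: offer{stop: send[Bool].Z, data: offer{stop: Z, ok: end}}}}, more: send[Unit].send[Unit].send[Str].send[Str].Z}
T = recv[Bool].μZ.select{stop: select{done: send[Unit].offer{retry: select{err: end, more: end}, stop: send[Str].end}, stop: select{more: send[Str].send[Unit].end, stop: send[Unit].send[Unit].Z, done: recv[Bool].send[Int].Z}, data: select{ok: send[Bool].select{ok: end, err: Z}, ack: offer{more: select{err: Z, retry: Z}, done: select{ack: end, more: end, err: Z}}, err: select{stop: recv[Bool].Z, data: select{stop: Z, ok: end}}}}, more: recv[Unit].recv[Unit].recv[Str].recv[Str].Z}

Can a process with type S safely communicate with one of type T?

NO

recv[Bool] vs recv[Bool]  ✗ same direction on both sides — not dual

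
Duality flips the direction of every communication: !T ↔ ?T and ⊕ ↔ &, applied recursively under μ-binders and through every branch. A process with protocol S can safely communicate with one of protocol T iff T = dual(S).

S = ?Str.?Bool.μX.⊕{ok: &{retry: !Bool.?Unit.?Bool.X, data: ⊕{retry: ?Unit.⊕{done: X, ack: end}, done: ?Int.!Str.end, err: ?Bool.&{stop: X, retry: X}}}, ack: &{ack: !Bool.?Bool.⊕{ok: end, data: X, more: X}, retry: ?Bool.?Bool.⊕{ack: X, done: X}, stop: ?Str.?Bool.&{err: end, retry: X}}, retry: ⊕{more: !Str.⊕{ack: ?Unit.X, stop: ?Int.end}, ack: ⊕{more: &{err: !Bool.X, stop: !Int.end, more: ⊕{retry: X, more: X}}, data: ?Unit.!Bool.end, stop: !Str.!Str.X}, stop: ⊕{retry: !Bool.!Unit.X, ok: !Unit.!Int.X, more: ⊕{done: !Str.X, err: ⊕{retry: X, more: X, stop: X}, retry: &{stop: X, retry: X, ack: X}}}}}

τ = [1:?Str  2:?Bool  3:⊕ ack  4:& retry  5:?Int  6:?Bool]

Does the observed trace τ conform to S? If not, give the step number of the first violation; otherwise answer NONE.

5

step 1: ?Str  ok  cont: ?Bool.μX.…
step 2: ?Bool  ok  cont: μX.…
step 3: ⊕ ack  ok  cont: &{ack: !Bool.?Bool.⊕{ok: end, data: μX.…, more: μX.…}, retry: ?Bool.?Bool.⊕{ack: μX.…, done: μX.…}, stop: ?Str.?Bool.&{err: end, retry: μX.…}}
step 4: & retry  ok  cont: ?Bool.?Bool.⊕{ack: μX.…, done: μX.…}
step 5: got ?Int, protocol expects ?Bool  ✗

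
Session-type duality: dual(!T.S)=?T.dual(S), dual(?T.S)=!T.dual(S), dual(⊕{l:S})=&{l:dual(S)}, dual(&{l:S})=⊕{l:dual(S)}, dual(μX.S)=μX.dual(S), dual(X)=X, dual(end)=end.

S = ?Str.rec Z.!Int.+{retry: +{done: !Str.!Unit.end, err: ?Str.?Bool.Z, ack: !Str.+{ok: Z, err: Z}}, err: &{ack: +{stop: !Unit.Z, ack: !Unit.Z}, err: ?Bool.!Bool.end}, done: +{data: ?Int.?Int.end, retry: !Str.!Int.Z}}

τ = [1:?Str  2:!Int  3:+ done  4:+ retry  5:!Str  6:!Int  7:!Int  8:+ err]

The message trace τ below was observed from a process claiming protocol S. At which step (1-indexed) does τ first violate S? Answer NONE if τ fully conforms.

@1 ?Str  match  now at rec Z.…
@2 !Int  match  now at +{retry: +{done: !Str.!Unit.end, err: ?Str.?Bool.rec Z.…, ack: !Str.+{ok: rec Z.…, err: rec Z.…}}, err: &{ack: +{stop: !Unit.rec Z.…, ack: !Unit.rec Z.…}, err: ?Bool.!Bool.end}, done: +{data: ?Int.?Int.end, retry: !Str.!Int.rec Z.…}}
@3 + done  match  now at +{data: ?Int.?Int.end, retry: !Str.!Int.rec Z.…}
@4 + retry  match  now at !Str.!Int.rec Z.…
@5 !Str  match  now at !Int.rec Z.…
@6 !Int  match  now at rec Z.…
@7 !Int  match  now at +{retry: +{done: !Str.!Unit.end, err: ?Str.?Bool.rec Z.…, ack: !Str.+{ok: rec Z.…, err: rec Z.…}}, err: &{ack: +{stop: !Unit.rec Z.…, ack: !Unit.rec Z.…}, err: ?Bool.!Bool.end}, done: +{data: ?Int.?Int.end, retry: !Str.!Int.rec Z.…}}
@8 + err  match  now at &{ack: +{stop: !Unit.rec Z.…, ack: !Unit.rec Z.…}, err: ?Bool.!Bool.end}
trace exhausted — no violation

NONE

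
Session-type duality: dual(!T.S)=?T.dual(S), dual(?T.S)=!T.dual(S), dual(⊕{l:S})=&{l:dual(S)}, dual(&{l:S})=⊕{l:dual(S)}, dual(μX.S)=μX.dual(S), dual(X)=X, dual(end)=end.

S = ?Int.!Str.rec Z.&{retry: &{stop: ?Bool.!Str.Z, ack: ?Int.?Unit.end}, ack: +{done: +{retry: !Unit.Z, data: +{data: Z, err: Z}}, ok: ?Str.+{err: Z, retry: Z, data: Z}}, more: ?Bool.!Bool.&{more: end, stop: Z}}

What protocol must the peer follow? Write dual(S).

?Int ↦ !Int
  !Str ↦ ?Str
    rec Z ↦ rec Z  (μ self-dual)
      &{retry,ack,more} ↦ +{retry,ack,more}  (&→⊕)
        [retry]
          &{stop,ack} ↦ +{stop,ack}  (&→⊕)
            [stop]
              ?Bool ↦ !Bool
                !Str ↦ ?Str
                  dual(Z) = Z
            [ack]
              ?Int ↦ !Int
                ?Unit ↦ !Unit
                  dual(end) = end
        [ack]
          +{done,ok} ↦ &{done,ok}  (⊕→&)
            [done]
              +{retry,data} ↦ &{retry,data}  (⊕→&)
                [retry]
                  !Unit ↦ ?Unit
                    dual(Z) = Z
                [data]
                  +{data,err} ↦ &{data,err}  (⊕→&)
                    [data]
                      dual(Z) = Z
                    [err]
                      dual(Z) = Z
            [ok]
              ?Str ↦ !Str
                +{err,retry,data} ↦ &{err,retry,data}  (⊕→&)
                  [err]
                    dual(Z) = Z
                  [retry]
                    dual(Z) = Z
                  [data]
                    dual(Z) = Z
        [more]
          ?Bool ↦ !Bool
            !Bool ↦ ?Bool
              &{more,stop} ↦ +{more,stop}  (&→⊕)
                [more]
                  dual(end) = end
                [stop]
                  dual(Z) = Z

!Int.?Str.rec Z.+{retry: +{stop: !Bool.?Str.Z, ack: !Int.!Unit.end}, ack: &{done: &{retry: ?Unit.Z, data: &{data: Z, err: Z}}, ok: !Str.&{err: Z, retry: Z, data: Z}}, more: !Bool.?Bool.+{more: end, stop: Z}}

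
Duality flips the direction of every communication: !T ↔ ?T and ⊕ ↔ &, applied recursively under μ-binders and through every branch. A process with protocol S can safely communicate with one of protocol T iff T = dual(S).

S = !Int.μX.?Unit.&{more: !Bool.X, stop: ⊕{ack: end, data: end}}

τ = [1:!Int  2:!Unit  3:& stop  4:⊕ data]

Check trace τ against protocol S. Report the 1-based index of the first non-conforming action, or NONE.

2

step 1: !Int  ok  cont: μX.…
step 2: got !Unit, protocol expects ?Unit  ✗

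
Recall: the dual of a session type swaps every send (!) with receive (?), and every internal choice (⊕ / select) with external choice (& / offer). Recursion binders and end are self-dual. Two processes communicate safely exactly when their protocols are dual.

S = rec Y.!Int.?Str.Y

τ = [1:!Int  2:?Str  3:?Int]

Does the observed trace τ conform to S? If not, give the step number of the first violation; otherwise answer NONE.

3

step 1: !Int  ✓  now at ?Str.rec Y.…
step 2: ?Str  ✓  now at rec Y.…
step 3: got ?Int, protocol expects !Int  ✗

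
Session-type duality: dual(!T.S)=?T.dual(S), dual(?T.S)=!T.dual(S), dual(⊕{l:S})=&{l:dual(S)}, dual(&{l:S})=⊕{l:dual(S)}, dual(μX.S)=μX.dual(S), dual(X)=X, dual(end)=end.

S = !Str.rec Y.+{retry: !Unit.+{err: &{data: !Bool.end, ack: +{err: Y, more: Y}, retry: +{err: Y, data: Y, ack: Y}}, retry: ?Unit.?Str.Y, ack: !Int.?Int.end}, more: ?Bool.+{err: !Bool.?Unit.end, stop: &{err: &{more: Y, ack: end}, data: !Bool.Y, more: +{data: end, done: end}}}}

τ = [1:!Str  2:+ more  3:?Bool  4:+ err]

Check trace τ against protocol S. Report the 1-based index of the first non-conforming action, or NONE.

[1] !Str  ok  residual = rec Y.…
[2] + more  ok  residual = ?Bool.+{err: !Bool.?Unit.end, stop: &{err: &{more: rec Y.…, ack: end}, data: !Bool.rec Y.…, more: +{data: end, done: end}}}
[3] ?Bool  ok  residual = +{err: !Bool.?Unit.end, stop: &{err: &{more: rec Y.…, ack: end}, data: !Bool.rec Y.…, more: +{data: end, done: end}}}
[4] + err  ok  residual = !Bool.?Unit.end
trace exhausted — no violation

NONE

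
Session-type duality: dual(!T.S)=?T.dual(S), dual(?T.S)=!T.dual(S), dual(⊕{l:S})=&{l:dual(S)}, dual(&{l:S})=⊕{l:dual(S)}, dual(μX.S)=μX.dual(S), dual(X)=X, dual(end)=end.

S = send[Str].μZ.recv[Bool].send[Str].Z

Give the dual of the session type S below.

send[Str] ↦ recv[Str]
  μZ ↦ μZ  (rec unchanged)
    recv[Bool] ↦ send[Bool]
      send[Str] ↦ recv[Str]
        Z self-dual

recv[Str].μZ.send[Bool].recv[Str].Z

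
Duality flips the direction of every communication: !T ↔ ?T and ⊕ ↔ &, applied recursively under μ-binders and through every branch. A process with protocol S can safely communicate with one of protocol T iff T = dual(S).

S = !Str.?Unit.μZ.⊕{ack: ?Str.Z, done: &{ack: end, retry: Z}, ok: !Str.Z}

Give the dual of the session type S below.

?Str.!Unit.μZ.&{ack: !Str.Z, done: ⊕{ack: end, retry: Z}, ok: ?Str.Z}

!Str → ?Str
  ?Unit → !Unit
    μZ → μZ  (binder kept)
      ⊕{ack,done,ok} → &{ack,done,ok}  (select→offer)
        case ack:
          ?Str → !Str
            Z ↦ Z
        case done:
          &{ack,retry} → ⊕{ack,retry}  (offer→select)
            case ack:
              end ↦ end
            case retry:
              Z ↦ Z
        case ok:
          !Str → ?Str
            Z ↦ Z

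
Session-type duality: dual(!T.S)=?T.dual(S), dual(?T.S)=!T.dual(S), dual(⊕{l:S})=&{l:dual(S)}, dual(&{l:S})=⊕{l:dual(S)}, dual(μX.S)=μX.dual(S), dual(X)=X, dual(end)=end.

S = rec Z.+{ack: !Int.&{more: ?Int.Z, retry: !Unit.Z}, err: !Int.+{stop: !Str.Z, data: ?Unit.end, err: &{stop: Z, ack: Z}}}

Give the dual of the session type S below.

rec Z → rec Z  (binder kept)
  +{ack,err} → &{ack,err}  (⊕→&)
    case ack:
      !Int → ?Int
        &{more,retry} → +{more,retry}  (offer→select)
          case more:
            ?Int → !Int
              Z self-dual
          case retry:
            !Unit → ?Unit
              Z self-dual
    case err:
      !Int → ?Int
        +{stop,data,err} → &{stop,data,err}  (⊕→&)
          case stop:
            !Str → ?Str
              Z self-dual
          case data:
            ?Unit → !Unit
              end self-dual
          case err:
            &{stop,ack} → +{stop,ack}  (offer→select)
              case stop:
                Z self-dual
              case ack:
                Z self-dual

rec Z.&{ack: ?Int.+{more: !Int.Z, retry: ?Unit.Z}, err: ?Int.&{stop: ?Str.Z, data: !Unit.end, err: +{stop: Z, ack: Z}}}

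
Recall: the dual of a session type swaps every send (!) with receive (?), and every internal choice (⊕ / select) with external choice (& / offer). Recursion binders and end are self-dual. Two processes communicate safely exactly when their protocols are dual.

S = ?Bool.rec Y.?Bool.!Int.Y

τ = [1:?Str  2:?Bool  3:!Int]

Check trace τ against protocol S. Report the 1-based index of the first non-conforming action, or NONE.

1

step 1: got ?Str, protocol expects ?Bool  ✗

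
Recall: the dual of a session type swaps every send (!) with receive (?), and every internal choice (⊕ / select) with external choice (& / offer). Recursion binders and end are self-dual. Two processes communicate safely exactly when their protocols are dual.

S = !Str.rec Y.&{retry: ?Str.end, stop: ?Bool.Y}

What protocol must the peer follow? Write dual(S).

!Str = ?Str
  rec Y = rec Y  (rec unchanged)
    &{retry,stop} = +{retry,stop}  (offer→select)
      • retry:
        ?Str = !Str
          end ↦ end
      • stop:
        ?Bool = !Bool
          Y ↦ Y

?Str.rec Y.+{retry: !Str.end, stop: !Bool.Y}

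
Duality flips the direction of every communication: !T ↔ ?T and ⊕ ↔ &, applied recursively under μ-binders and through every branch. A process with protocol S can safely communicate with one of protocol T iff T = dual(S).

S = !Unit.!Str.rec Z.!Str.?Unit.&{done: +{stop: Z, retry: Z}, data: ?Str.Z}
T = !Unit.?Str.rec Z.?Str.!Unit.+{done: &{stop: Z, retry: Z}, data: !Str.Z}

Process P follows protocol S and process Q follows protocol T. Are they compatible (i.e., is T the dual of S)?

!Unit | !Unit  ✗ same direction on both sides — not dual

NO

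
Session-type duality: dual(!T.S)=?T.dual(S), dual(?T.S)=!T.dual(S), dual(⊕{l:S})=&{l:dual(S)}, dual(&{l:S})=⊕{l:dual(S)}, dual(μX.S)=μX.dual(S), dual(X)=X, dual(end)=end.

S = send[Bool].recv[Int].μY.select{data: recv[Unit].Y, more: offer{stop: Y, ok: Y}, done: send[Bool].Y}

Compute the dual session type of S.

recv[Bool].send[Int].μY.offer{data: send[Unit].Y, more: select{stop: Y, ok: Y}, done: recv[Bool].Y}

send[Bool] → recv[Bool]
  recv[Int] → send[Int]
    μY → μY  (binder kept)
      select{data,more,done} → offer{data,more,done}  (⊕→&)
        • data:
          recv[Unit] → send[Unit]
            dual(Y) = Y
        • more:
          offer{stop,ok} → select{stop,ok}  (offer→select)
            • stop:
              dual(Y) = Y
            • ok:
              dual(Y) = Y
        • done:
          send[Bool] → recv[Bool]
            dual(Y) = Y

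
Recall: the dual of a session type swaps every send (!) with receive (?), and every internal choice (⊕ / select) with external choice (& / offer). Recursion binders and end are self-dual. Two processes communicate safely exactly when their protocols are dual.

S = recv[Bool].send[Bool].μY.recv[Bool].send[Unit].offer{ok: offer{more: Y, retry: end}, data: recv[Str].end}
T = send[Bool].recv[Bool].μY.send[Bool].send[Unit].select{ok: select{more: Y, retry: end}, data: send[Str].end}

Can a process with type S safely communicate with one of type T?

recv[Bool] vs send[Bool]  ✓
  send[Bool] vs recv[Bool]  ✓
    μY vs μY  ✓ (rec unchanged)
      recv[Bool] vs send[Bool]  ✓
        send[Unit] vs send[Unit]  ✗ same direction on both sides — not dual

NO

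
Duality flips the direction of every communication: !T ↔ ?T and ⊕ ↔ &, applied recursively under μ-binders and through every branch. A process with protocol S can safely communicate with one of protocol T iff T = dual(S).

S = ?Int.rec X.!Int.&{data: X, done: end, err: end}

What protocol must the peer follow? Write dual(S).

!Int.rec X.?Int.+{data: X, done: end, err: end}

?Int ↦ !Int
  rec X ↦ rec X  (rec unchanged)
    !Int ↦ ?Int
      &{data,done,err} ↦ +{data,done,err}  (offer→select)
        • data:
          dual(X) = X
        • done:
          dual(end) = end
        • err:
          dual(end) = end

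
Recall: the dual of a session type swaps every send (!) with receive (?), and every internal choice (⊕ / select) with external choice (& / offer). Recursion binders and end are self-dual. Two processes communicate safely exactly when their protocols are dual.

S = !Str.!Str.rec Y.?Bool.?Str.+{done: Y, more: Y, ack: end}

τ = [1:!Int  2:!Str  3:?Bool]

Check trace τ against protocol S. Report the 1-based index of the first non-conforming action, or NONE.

1

step 1: got !Int, protocol expects !Str  ✗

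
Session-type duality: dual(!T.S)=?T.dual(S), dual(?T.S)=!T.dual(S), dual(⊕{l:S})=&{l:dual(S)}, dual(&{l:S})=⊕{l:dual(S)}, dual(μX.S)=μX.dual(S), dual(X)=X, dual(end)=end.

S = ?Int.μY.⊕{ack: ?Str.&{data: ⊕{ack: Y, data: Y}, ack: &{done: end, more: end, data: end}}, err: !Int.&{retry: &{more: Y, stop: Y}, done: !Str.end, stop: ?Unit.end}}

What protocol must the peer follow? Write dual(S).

!Int.μY.&{ack: !Str.⊕{data: &{ack: Y, data: Y}, ack: ⊕{done: end, more: end, data: end}}, err: ?Int.⊕{retry: ⊕{more: Y, stop: Y}, done: ?Str.end, stop: !Unit.end}}

?Int = !Int
  μY = μY  (μ self-dual)
    ⊕{ack,err} = &{ack,err}  (internal→external)
      [ack]
        ?Str = !Str
          &{data,ack} = ⊕{data,ack}  (external→internal)
            [data]
              ⊕{ack,data} = &{ack,data}  (internal→external)
                [ack]
                  dual(Y) = Y
                [data]
                  dual(Y) = Y
            [ack]
              &{done,more,data} = ⊕{done,more,data}  (external→internal)
                [done]
                  dual(end) = end
                [more]
                  dual(end) = end
                [data]
                  dual(end) = end
      [err]
        !Int = ?Int
          &{retry,done,stop} = ⊕{retry,done,stop}  (external→internal)
            [retry]
              &{more,stop} = ⊕{more,stop}  (external→internal)
                [more]
                  dual(Y) = Y
                [stop]
                  dual(Y) = Y
            [done]
              !Str = ?Str
                dual(end) = end
            [stop]
              ?Unit = !Unit
                dual(end) = end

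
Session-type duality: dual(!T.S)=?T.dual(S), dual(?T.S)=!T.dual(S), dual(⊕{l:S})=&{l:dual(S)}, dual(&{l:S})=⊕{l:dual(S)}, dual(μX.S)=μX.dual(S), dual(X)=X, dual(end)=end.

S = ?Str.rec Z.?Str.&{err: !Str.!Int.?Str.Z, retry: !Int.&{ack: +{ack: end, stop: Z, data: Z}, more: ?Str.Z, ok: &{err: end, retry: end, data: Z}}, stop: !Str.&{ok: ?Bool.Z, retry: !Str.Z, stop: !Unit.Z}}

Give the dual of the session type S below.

?Str ↦ !Str
  rec Z ↦ rec Z  (binder kept)
    ?Str ↦ !Str
      &{err,retry,stop} ↦ +{err,retry,stop}  (&→⊕)
        • err:
          !Str ↦ ?Str
            !Int ↦ ?Int
              ?Str ↦ !Str
                Z ↦ Z
        • retry:
          !Int ↦ ?Int
            &{ack,more,ok} ↦ +{ack,more,ok}  (&→⊕)
              • ack:
                +{ack,stop,data} ↦ &{ack,stop,data}  (⊕→&)
                  • ack:
                    end ↦ end
                  • stop:
                    Z ↦ Z
                  • data:
                    Z ↦ Z
              • more:
                ?Str ↦ !Str
                  Z ↦ Z
              • ok:
                &{err,retry,data} ↦ +{err,retry,data}  (&→⊕)
                  • err:
                    end ↦ end
                  • retry:
                    end ↦ end
                  • data:
                    Z ↦ Z
        • stop:
          !Str ↦ ?Str
            &{ok,retry,stop} ↦ +{ok,retry,stop}  (&→⊕)
              • ok:
                ?Bool ↦ !Bool
                  Z ↦ Z
              • retry:
                !Str ↦ ?Str
                  Z ↦ Z
              • stop:
                !Unit ↦ ?Unit
                  Z ↦ Z

!Str.rec Z.!Str.+{err: ?Str.?Int.!Str.Z, retry: ?Int.+{ack: &{ack: end, stop: Z, data: Z}, more: !Str.Z, ok: +{err: end, retry: end, data: Z}}, stop: ?Str.+{ok: !Bool.Z, retry: ?Str.Z, stop: ?Unit.Z}}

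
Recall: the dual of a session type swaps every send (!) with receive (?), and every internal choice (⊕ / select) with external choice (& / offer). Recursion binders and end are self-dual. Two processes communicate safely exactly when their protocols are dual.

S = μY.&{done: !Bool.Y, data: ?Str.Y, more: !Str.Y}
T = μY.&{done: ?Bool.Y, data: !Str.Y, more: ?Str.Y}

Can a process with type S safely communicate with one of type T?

μY | μY  ok (binder kept)
  &{done,data,more} | &{done,data,more}  ✗ choice polarity not flipped — not dual

NO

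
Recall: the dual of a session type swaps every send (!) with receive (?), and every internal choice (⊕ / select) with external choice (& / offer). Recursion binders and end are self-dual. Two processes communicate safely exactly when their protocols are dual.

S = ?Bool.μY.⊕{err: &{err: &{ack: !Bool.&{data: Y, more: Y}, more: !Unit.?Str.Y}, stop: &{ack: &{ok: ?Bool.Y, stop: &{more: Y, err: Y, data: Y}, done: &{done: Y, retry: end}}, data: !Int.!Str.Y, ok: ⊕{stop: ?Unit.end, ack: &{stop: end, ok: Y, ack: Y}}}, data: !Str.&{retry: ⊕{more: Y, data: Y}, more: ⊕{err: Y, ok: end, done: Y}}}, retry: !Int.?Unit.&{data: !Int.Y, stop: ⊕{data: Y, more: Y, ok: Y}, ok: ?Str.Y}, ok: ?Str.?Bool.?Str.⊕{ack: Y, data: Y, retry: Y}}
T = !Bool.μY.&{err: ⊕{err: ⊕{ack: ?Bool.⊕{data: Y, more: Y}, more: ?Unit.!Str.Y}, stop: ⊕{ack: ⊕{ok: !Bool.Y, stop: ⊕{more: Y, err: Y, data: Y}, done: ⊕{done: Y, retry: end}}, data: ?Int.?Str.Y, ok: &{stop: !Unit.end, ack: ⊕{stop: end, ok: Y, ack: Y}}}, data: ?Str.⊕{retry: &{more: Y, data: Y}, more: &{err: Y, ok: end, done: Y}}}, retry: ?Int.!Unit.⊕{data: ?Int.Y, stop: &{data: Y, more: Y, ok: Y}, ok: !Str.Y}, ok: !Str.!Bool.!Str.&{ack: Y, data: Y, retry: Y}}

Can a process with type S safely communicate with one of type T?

?Bool vs !Bool  ✓
  μY vs μY  ✓ (binder kept)
    ⊕{err,retry,ok} vs &{err,retry,ok}  ✓ same labels
      case err:
        &{err,stop,data} vs ⊕{err,stop,data}  ✓ same labels
          case err:
            &{ack,more} vs ⊕{ack,more}  ✓ same labels
              case ack:
                !Bool vs ?Bool  ✓
                  &{data,more} vs ⊕{data,more}  ✓ same labels
                    case data:
                      Y vs Y  ✓
                    case more:
                      Y vs Y  ✓
              case more:
                !Unit vs ?Unit  ✓
                  ?Str vs !Str  ✓
                    Y vs Y  ✓
          case stop:
            &{ack,data,ok} vs ⊕{ack,data,ok}  ✓ same labels
              case ack:
                &{ok,stop,done} vs ⊕{ok,stop,done}  ✓ same labels
                  case ok:
                    ?Bool vs !Bool  ✓
                      Y vs Y  ✓
                  case stop:
                    &{more,err,data} vs ⊕{more,err,data}  ✓ same labels
                      case more:
                        Y vs Y  ✓
                      case err:
                        Y vs Y  ✓
                      case data:
                        Y vs Y  ✓
                  case done:
                    &{done,retry} vs ⊕{done,retry}  ✓ same labels
                      case done:
                        Y vs Y  ✓
                      case retry:
                        end vs end  ✓
              case data:
                !Int vs ?Int  ✓
                  !Str vs ?Str  ✓
                    Y vs Y  ✓
              case ok:
                ⊕{stop,ack} vs &{stop,ack}  ✓ same labels
                  case stop:
                    ?Unit vs !Unit  ✓
                      end vs end  ✓
                  case ack:
                    &{stop,ok,ack} vs ⊕{stop,ok,ack}  ✓ same labels
                      case stop:
                        end vs end  ✓
                      case ok:
                        Y vs Y  ✓
                      case ack:
                        Y vs Y  ✓
          case data:
            !Str vs ?Str  ✓
              &{retry,more} vs ⊕{retry,more}  ✓ same labels
                case retry:
                  ⊕{more,data} vs &{more,data}  ✓ same labels
                    case more:
                      Y vs Y  ✓
                    case data:
                      Y vs Y  ✓
                case more:
                  ⊕{err,ok,done} vs &{err,ok,done}  ✓ same labels
                    case err:
                      Y vs Y  ✓
                    case ok:
                      end vs end  ✓
                    case done:
                      Y vs Y  ✓
      case retry:
        !Int vs ?Int  ✓
          ?Unit vs !Unit  ✓
            &{data,stop,ok} vs ⊕{data,stop,ok}  ✓ same labels
              case data:
                !Int vs ?Int  ✓
                  Y vs Y  ✓
              case stop:
                ⊕{data,more,ok} vs &{data,more,ok}  ✓ same labels
                  case data:
                    Y vs Y  ✓
                  case more:
                    Y vs Y  ✓
                  case ok:
                    Y vs Y  ✓
              case ok:
                ?Str vs !Str  ✓
                  Y vs Y  ✓
      case ok:
        ?Str vs !Str  ✓
          ?Bool vs !Bool  ✓
            ?Str vs !Str  ✓
              ⊕{ack,data,retry} vs &{ack,data,retry}  ✓ same labels
                case ack:
                  Y vs Y  ✓
                case data:
                  Y vs Y  ✓
                case retry:
                  Y vs Y  ✓

YES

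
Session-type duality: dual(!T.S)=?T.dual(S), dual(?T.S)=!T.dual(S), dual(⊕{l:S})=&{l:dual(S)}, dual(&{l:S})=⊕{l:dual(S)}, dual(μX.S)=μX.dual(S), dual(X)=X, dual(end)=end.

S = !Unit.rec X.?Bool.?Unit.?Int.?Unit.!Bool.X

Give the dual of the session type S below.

?Unit.rec X.!Bool.!Unit.!Int.!Unit.?Bool.X

!Unit ↦ ?Unit
  rec X ↦ rec X  (μ self-dual)
    ?Bool ↦ !Bool
      ?Unit ↦ !Unit
        ?Int ↦ !Int
          ?Unit ↦ !Unit
            !Bool ↦ ?Bool
              X self-dual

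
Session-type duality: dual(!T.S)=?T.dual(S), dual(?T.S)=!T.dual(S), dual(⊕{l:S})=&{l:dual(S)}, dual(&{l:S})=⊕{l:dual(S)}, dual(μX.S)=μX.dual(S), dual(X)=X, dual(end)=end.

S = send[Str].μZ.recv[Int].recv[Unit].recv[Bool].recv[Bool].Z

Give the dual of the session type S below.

send[Str] → recv[Str]
  μZ → μZ  (rec unchanged)
    recv[Int] → send[Int]
      recv[Unit] → send[Unit]
        recv[Bool] → send[Bool]
          recv[Bool] → send[Bool]
            dual(Z) = Z

recv[Str].μZ.send[Int].send[Unit].send[Bool].send[Bool].Z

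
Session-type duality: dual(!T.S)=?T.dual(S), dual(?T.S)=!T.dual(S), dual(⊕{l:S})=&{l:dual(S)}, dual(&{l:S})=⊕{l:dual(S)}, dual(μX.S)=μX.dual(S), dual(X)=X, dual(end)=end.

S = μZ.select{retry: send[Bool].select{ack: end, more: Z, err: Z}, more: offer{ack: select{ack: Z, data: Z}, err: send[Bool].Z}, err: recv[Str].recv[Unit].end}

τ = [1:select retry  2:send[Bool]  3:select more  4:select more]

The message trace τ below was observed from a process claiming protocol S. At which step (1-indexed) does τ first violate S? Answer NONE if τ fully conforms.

NONE

step 1: select retry  match  residual = send[Bool].select{ack: end, more: μZ.…, err: μZ.…}
step 2: send[Bool]  match  residual = select{ack: end, more: μZ.…, err: μZ.…}
step 3: select more  match  residual = μZ.…
step 4: select more  match  residual = offer{ack: select{ack: μZ.…, data: μZ.…}, err: send[Bool].μZ.…}
τ conforms to S (length 4)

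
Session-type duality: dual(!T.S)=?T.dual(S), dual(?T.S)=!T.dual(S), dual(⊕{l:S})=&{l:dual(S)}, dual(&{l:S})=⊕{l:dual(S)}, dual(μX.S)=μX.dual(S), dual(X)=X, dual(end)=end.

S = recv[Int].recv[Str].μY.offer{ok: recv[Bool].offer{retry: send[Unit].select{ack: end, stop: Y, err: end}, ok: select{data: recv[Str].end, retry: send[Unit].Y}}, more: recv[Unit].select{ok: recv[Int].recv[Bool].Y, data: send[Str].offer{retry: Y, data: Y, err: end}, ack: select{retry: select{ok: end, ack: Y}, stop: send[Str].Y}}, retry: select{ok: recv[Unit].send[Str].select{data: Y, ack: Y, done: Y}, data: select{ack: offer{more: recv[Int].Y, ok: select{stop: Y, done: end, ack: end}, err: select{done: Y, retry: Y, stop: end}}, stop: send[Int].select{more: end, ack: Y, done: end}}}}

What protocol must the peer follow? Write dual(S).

recv[Int] → send[Int]
  recv[Str] → send[Str]
    μY → μY  (binder kept)
      offer{ok,more,retry} → select{ok,more,retry}  (offer→select)
        [ok]
          recv[Bool] → send[Bool]
            offer{retry,ok} → select{retry,ok}  (offer→select)
              [retry]
                send[Unit] → recv[Unit]
                  select{ack,stop,err} → offer{ack,stop,err}  (select→offer)
                    [ack]
                      end self-dual
                    [stop]
                      Y self-dual
                    [err]
                      end self-dual
              [ok]
                select{data,retry} → offer{data,retry}  (select→offer)
                  [data]
                    recv[Str] → send[Str]
                      end self-dual
                  [retry]
                    send[Unit] → recv[Unit]
                      Y self-dual
        [more]
          recv[Unit] → send[Unit]
            select{ok,data,ack} → offer{ok,data,ack}  (select→offer)
              [ok]
                recv[Int] → send[Int]
                  recv[Bool] → send[Bool]
                    Y self-dual
              [data]
                send[Str] → recv[Str]
                  offer{retry,data,err} → select{retry,data,err}  (offer→select)
                    [retry]
                      Y self-dual
                    [data]
                      Y self-dual
                    [err]
                      end self-dual
              [ack]
                select{retry,stop} → offer{retry,stop}  (select→offer)
                  [retry]
                    select{ok,ack} → offer{ok,ack}  (select→offer)
                      [ok]
                        end self-dual
                      [ack]
                        Y self-dual
                  [stop]
                    send[Str] → recv[Str]
                      Y self-dual
        [retry]
          select{ok,data} → offer{ok,data}  (select→offer)
            [ok]
              recv[Unit] → send[Unit]
                send[Str] → recv[Str]
                  select{data,ack,done} → offer{data,ack,done}  (select→offer)
                    [data]
                      Y self-dual
                    [ack]
                      Y self-dual
                    [done]
                      Y self-dual
            [data]
              select{ack,stop} → offer{ack,stop}  (select→offer)
                [ack]
                  offer{more,ok,err} → select{more,ok,err}  (offer→select)
                    [more]
                      recv[Int] → send[Int]
                        Y self-dual
                    [ok]
                      select{stop,done,ack} → offer{stop,done,ack}  (select→offer)
                        [stop]
                          Y self-dual
                        [done]
                          end self-dual
                        [ack]
                          end self-dual
                    [err]
                      select{done,retry,stop} → offer{done,retry,stop}  (select→offer)
                        [done]
                          Y self-dual
                        [retry]
                          Y self-dual
                        [stop]
                          end self-dual
                [stop]
                  send[Int] → recv[Int]
                    select{more,ack,done} → offer{more,ack,done}  (select→offer)
                      [more]
                        end self-dual
                      [ack]
                        Y self-dual
                      [done]
                        end self-dual

send[Int].send[Str].μY.select{ok: send[Bool].select{retry: recv[Unit].offer{ack: end, stop: Y, err: end}, ok: offer{data: send[Str].end, retry: recv[Unit].Y}}, more: send[Unit].offer{ok: send[Int].send[Bool].Y, data: recv[Str].select{retry: Y, data: Y, err: end}, ack: offer{retry: offer{ok: end, ack: Y}, stop: recv[Str].Y}}, retry: offer{ok: send[Unit].recv[Str].offer{data: Y, ack: Y, done: Y}, data: offer{ack: select{more: send[Int].Y, ok: offer{stop: Y, done: end, ack: end}, err: offer{done: Y, retry: Y, stop: end}}, stop: recv[Int].offer{more: end, ack: Y, done: end}}}}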